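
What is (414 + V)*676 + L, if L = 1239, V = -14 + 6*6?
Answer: 295975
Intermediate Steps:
V = 22 (V = -14 + 36 = 22)
(414 + V)*676 + L = (414 + 22)*676 + 1239 = 436*676 + 1239 = 294736 + 1239 = 295975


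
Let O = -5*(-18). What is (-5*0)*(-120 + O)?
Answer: 0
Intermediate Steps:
O = 90
(-5*0)*(-120 + O) = (-5*0)*(-120 + 90) = 0*(-30) = 0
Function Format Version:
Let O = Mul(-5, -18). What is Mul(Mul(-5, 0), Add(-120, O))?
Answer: 0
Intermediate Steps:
O = 90
Mul(Mul(-5, 0), Add(-120, O)) = Mul(Mul(-5, 0), Add(-120, 90)) = Mul(0, -30) = 0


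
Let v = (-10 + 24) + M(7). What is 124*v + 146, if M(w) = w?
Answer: 2750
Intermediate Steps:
v = 21 (v = (-10 + 24) + 7 = 14 + 7 = 21)
124*v + 146 = 124*21 + 146 = 2604 + 146 = 2750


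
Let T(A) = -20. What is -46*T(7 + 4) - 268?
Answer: 652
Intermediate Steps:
-46*T(7 + 4) - 268 = -46*(-20) - 268 = 920 - 268 = 652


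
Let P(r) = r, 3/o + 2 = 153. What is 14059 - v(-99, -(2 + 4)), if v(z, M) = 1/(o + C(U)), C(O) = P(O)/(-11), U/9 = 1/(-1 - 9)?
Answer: 23729041/1689 ≈ 14049.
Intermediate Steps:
o = 3/151 (o = 3/(-2 + 153) = 3/151 ≈ 0.019868)
U = -9/10 (U = 9/(-1 - 9) = 9/(-10) = 9*(-1/10) = -9/10 ≈ -0.90000)
C(O) = -O/11 (C(O) = O/(-11) = O*(-1/11) = -O/11)
v(z, M) = 16610/1689 (v(z, M) = 1/(3/151 - 1/11*(-9/10)) = 1/(3/151 + 9/110) = 1/(1689/16610) = 16610/1689)
14059 - v(-99, -(2 + 4)) = 14059 - 1*16610/1689 = 14059 - 16610/1689 = 23729041/1689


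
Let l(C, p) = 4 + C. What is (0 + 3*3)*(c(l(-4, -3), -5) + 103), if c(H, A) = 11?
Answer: 1026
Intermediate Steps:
(0 + 3*3)*(c(l(-4, -3), -5) + 103) = (0 + 3*3)*(11 + 103) = (0 + 9)*114 = 9*114 = 1026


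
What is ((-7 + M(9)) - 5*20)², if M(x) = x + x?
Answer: 7921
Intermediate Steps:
M(x) = 2*x
((-7 + M(9)) - 5*20)² = ((-7 + 2*9) - 5*20)² = ((-7 + 18) - 100)² = (11 - 100)² = (-89)² = 7921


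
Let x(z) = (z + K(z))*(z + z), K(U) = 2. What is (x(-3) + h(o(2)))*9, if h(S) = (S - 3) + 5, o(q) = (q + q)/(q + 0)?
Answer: 90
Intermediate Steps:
o(q) = 2 (o(q) = (2*q)/q = 2)
x(z) = 2*z*(2 + z) (x(z) = (z + 2)*(z + z) = (2 + z)*(2*z) = 2*z*(2 + z))
h(S) = 2 + S (h(S) = (-3 + S) + 5 = 2 + S)
(x(-3) + h(o(2)))*9 = (2*(-3)*(2 - 3) + (2 + 2))*9 = (2*(-3)*(-1) + 4)*9 = (6 + 4)*9 = 10*9 = 90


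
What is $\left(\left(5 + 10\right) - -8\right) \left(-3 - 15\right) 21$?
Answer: $-8694$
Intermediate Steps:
$\left(\left(5 + 10\right) - -8\right) \left(-3 - 15\right) 21 = \left(15 + 8\right) \left(-3 - 15\right) 21 = 23 \left(-18\right) 21 = \left(-414\right) 21 = -8694$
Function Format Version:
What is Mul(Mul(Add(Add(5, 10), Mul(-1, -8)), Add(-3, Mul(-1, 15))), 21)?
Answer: -8694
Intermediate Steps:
Mul(Mul(Add(Add(5, 10), Mul(-1, -8)), Add(-3, Mul(-1, 15))), 21) = Mul(Mul(Add(15, 8), Add(-3, -15)), 21) = Mul(Mul(23, -18), 21) = Mul(-414, 21) = -8694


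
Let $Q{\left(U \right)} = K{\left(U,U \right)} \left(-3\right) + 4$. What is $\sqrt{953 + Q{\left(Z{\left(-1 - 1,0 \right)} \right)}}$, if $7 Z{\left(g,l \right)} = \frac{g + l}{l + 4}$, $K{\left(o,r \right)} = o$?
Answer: $\frac{3 \sqrt{20846}}{14} \approx 30.939$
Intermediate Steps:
$Z{\left(g,l \right)} = \frac{g + l}{7 \left(4 + l\right)}$ ($Z{\left(g,l \right)} = \frac{\left(g + l\right) \frac{1}{l + 4}}{7} = \frac{\left(g + l\right) \frac{1}{4 + l}}{7} = \frac{\frac{1}{4 + l} \left(g + l\right)}{7} = \frac{g + l}{7 \left(4 + l\right)}$)
$Q{\left(U \right)} = 4 - 3 U$ ($Q{\left(U \right)} = U \left(-3\right) + 4 = - 3 U + 4 = 4 - 3 U$)
$\sqrt{953 + Q{\left(Z{\left(-1 - 1,0 \right)} \right)}} = \sqrt{953 + \left(4 - 3 \frac{\left(-1 - 1\right) + 0}{7 \left(4 + 0\right)}\right)} = \sqrt{953 + \left(4 - 3 \frac{\left(-1 - 1\right) + 0}{7 \cdot 4}\right)} = \sqrt{953 + \left(4 - 3 \cdot \frac{1}{7} \cdot \frac{1}{4} \left(-2 + 0\right)\right)} = \sqrt{953 + \left(4 - 3 \cdot \frac{1}{7} \cdot \frac{1}{4} \left(-2\right)\right)} = \sqrt{953 + \left(4 - - \frac{3}{14}\right)} = \sqrt{953 + \left(4 + \frac{3}{14}\right)} = \sqrt{953 + \frac{59}{14}} = \sqrt{\frac{13401}{14}} = \frac{3 \sqrt{20846}}{14}$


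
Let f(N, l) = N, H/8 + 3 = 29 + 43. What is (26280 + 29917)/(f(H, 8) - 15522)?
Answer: -56197/14970 ≈ -3.7540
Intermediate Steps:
H = 552 (H = -24 + 8*(29 + 43) = -24 + 8*72 = -24 + 576 = 552)
(26280 + 29917)/(f(H, 8) - 15522) = (26280 + 29917)/(552 - 15522) = 56197/(-14970) = 56197*(-1/14970) = -56197/14970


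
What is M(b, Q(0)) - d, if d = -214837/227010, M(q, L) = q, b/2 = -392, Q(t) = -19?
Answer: -540307/690 ≈ -783.05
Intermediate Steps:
b = -784 (b = 2*(-392) = -784)
d = -653/690 (d = -214837*1/227010 = -653/690 ≈ -0.94638)
M(b, Q(0)) - d = -784 - 1*(-653/690) = -784 + 653/690 = -540307/690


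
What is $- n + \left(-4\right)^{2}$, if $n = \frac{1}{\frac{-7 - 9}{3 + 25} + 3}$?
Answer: $\frac{265}{17} \approx 15.588$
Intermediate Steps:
$n = \frac{7}{17}$ ($n = \frac{1}{- \frac{16}{28} + 3} = \frac{1}{\left(-16\right) \frac{1}{28} + 3} = \frac{1}{- \frac{4}{7} + 3} = \frac{1}{\frac{17}{7}} = \frac{7}{17} \approx 0.41176$)
$- n + \left(-4\right)^{2} = \left(-1\right) \frac{7}{17} + \left(-4\right)^{2} = - \frac{7}{17} + 16 = \frac{265}{17}$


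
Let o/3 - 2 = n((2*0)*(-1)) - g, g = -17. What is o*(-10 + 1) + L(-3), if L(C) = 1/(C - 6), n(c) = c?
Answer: -4618/9 ≈ -513.11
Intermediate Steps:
L(C) = 1/(-6 + C)
o = 57 (o = 6 + 3*((2*0)*(-1) - 1*(-17)) = 6 + 3*(0*(-1) + 17) = 6 + 3*(0 + 17) = 6 + 3*17 = 6 + 51 = 57)
o*(-10 + 1) + L(-3) = 57*(-10 + 1) + 1/(-6 - 3) = 57*(-9) + 1/(-9) = -513 - ⅑ = -4618/9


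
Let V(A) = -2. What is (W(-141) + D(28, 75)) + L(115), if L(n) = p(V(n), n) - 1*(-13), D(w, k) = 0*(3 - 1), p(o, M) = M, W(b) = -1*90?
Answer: 38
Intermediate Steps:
W(b) = -90
D(w, k) = 0 (D(w, k) = 0*2 = 0)
L(n) = 13 + n (L(n) = n - 1*(-13) = n + 13 = 13 + n)
(W(-141) + D(28, 75)) + L(115) = (-90 + 0) + (13 + 115) = -90 + 128 = 38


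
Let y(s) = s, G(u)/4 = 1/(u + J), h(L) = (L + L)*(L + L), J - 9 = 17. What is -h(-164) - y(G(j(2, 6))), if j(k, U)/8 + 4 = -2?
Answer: -1183422/11 ≈ -1.0758e+5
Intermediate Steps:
j(k, U) = -48 (j(k, U) = -32 + 8*(-2) = -32 - 16 = -48)
J = 26 (J = 9 + 17 = 26)
h(L) = 4*L² (h(L) = (2*L)*(2*L) = 4*L²)
G(u) = 4/(26 + u) (G(u) = 4/(u + 26) = 4/(26 + u))
-h(-164) - y(G(j(2, 6))) = -4*(-164)² - 4/(26 - 48) = -4*26896 - 4/(-22) = -1*107584 - 4*(-1)/22 = -107584 - 1*(-2/11) = -107584 + 2/11 = -1183422/11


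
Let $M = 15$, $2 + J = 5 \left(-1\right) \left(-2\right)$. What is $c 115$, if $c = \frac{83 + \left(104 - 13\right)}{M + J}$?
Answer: $870$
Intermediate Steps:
$J = 8$ ($J = -2 + 5 \left(-1\right) \left(-2\right) = -2 - -10 = -2 + 10 = 8$)
$c = \frac{174}{23}$ ($c = \frac{83 + \left(104 - 13\right)}{15 + 8} = \frac{83 + \left(104 - 13\right)}{23} = \left(83 + 91\right) \frac{1}{23} = 174 \cdot \frac{1}{23} = \frac{174}{23} \approx 7.5652$)
$c 115 = \frac{174}{23} \cdot 115 = 870$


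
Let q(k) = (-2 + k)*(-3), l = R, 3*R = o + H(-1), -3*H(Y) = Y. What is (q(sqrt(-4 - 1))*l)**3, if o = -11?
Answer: 720896/27 + 229376*I*sqrt(5)/27 ≈ 26700.0 + 18996.0*I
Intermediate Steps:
H(Y) = -Y/3
R = -32/9 (R = (-11 - 1/3*(-1))/3 = (-11 + 1/3)/3 = (1/3)*(-32/3) = -32/9 ≈ -3.5556)
l = -32/9 ≈ -3.5556
q(k) = 6 - 3*k
(q(sqrt(-4 - 1))*l)**3 = ((6 - 3*sqrt(-4 - 1))*(-32/9))**3 = ((6 - 3*I*sqrt(5))*(-32/9))**3 = (-64/3 + 32*I*sqrt(5)/3)**3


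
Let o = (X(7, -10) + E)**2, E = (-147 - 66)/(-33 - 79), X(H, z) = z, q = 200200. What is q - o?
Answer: 2510486151/12544 ≈ 2.0013e+5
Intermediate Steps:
E = 213/112 (E = -213/(-112) = -213*(-1/112) = 213/112 ≈ 1.9018)
o = 822649/12544 (o = (-10 + 213/112)**2 = (-907/112)**2 = 822649/12544 ≈ 65.581)
q - o = 200200 - 1*822649/12544 = 200200 - 822649/12544 = 2510486151/12544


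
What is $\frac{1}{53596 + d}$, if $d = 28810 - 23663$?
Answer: $\frac{1}{58743} \approx 1.7023 \cdot 10^{-5}$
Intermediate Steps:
$d = 5147$ ($d = 28810 - 23663 = 5147$)
$\frac{1}{53596 + d} = \frac{1}{53596 + 5147} = \frac{1}{58743}$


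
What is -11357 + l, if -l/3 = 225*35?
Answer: -34982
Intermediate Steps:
l = -23625 (l = -675*35 = -3*7875 = -23625)
-11357 + l = -11357 - 23625 = -34982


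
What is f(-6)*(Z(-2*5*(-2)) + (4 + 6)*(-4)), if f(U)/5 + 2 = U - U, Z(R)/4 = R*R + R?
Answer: -16400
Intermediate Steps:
Z(R) = 4*R + 4*R² (Z(R) = 4*(R*R + R) = 4*(R² + R) = 4*(R + R²) = 4*R + 4*R²)
f(U) = -10 (f(U) = -10 + 5*(U - U) = -10 + 5*0 = -10 + 0 = -10)
f(-6)*(Z(-2*5*(-2)) + (4 + 6)*(-4)) = -10*(4*(-2*5*(-2))*(1 - 2*5*(-2)) + (4 + 6)*(-4)) = -10*(4*(-10*(-2))*(1 - 10*(-2)) + 10*(-4)) = -10*(4*20*(1 + 20) - 40) = -10*(4*20*21 - 40) = -10*(1680 - 40) = -10*1640 = -16400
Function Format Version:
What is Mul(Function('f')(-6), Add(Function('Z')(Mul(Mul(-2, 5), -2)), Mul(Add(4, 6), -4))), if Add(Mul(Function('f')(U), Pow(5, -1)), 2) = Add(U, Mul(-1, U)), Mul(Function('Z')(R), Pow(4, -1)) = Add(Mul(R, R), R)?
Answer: -16400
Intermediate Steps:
Function('Z')(R) = Add(Mul(4, R), Mul(4, Pow(R, 2))) (Function('Z')(R) = Mul(4, Add(Mul(R, R), R)) = Mul(4, Add(Pow(R, 2), R)) = Mul(4, Add(R, Pow(R, 2))) = Add(Mul(4, R), Mul(4, Pow(R, 2))))
Function('f')(U) = -10 (Function('f')(U) = Add(-10, Mul(5, Add(U, Mul(-1, U)))) = Add(-10, Mul(5, 0)) = Add(-10, 0) = -10)
Mul(Function('f')(-6), Add(Function('Z')(Mul(Mul(-2, 5), -2)), Mul(Add(4, 6), -4))) = Mul(-10, Add(Mul(4, Mul(Mul(-2, 5), -2), Add(1, Mul(Mul(-2, 5), -2))), Mul(Add(4, 6), -4))) = Mul(-10, Add(Mul(4, Mul(-10, -2), Add(1, Mul(-10, -2))), Mul(10, -4))) = Mul(-10, Add(Mul(4, 20, Add(1, 20)), -40)) = Mul(-10, Add(Mul(4, 20, 21), -40)) = Mul(-10, Add(1680, -40)) = Mul(-10, 1640) = -16400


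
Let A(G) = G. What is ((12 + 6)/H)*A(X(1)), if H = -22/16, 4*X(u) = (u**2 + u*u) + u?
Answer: -108/11 ≈ -9.8182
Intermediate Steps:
X(u) = u**2/2 + u/4 (X(u) = ((u**2 + u*u) + u)/4 = ((u**2 + u**2) + u)/4 = (2*u**2 + u)/4 = (u + 2*u**2)/4 = u**2/2 + u/4)
H = -11/8 (H = -22*1/16 = -11/8 ≈ -1.3750)
((12 + 6)/H)*A(X(1)) = ((12 + 6)/(-11/8))*((1/4)*1*(1 + 2*1)) = (18*(-8/11))*((1/4)*1*(1 + 2)) = -36*3/11 = -144/11*3/4 = -108/11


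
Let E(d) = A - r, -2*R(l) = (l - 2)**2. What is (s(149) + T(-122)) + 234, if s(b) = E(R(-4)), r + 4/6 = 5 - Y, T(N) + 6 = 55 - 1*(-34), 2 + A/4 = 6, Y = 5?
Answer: 1001/3 ≈ 333.67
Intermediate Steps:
A = 16 (A = -8 + 4*6 = -8 + 24 = 16)
T(N) = 83 (T(N) = -6 + (55 - 1*(-34)) = -6 + (55 + 34) = -6 + 89 = 83)
r = -2/3 (r = -2/3 + (5 - 1*5) = -2/3 + (5 - 5) = -2/3 + 0 = -2/3 ≈ -0.66667)
R(l) = -(-2 + l)**2/2 (R(l) = -(l - 2)**2/2 = -(-2 + l)**2/2)
E(d) = 50/3 (E(d) = 16 - 1*(-2/3) = 16 + 2/3 = 50/3)
s(b) = 50/3
(s(149) + T(-122)) + 234 = (50/3 + 83) + 234 = 299/3 + 234 = 1001/3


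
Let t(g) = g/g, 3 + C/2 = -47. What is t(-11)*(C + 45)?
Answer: -55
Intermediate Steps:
C = -100 (C = -6 + 2*(-47) = -6 - 94 = -100)
t(g) = 1
t(-11)*(C + 45) = 1*(-100 + 45) = 1*(-55) = -55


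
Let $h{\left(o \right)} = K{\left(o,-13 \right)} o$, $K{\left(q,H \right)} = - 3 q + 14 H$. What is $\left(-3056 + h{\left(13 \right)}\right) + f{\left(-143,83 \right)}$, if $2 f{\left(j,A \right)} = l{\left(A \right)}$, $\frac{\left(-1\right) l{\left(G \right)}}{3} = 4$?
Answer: $-5935$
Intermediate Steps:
$l{\left(G \right)} = -12$ ($l{\left(G \right)} = \left(-3\right) 4 = -12$)
$h{\left(o \right)} = o \left(-182 - 3 o\right)$ ($h{\left(o \right)} = \left(- 3 o + 14 \left(-13\right)\right) o = \left(- 3 o - 182\right) o = \left(-182 - 3 o\right) o = o \left(-182 - 3 o\right)$)
$f{\left(j,A \right)} = -6$ ($f{\left(j,A \right)} = \frac{1}{2} \left(-12\right) = -6$)
$\left(-3056 + h{\left(13 \right)}\right) + f{\left(-143,83 \right)} = \left(-3056 - 13 \left(182 + 3 \cdot 13\right)\right) - 6 = \left(-3056 - 13 \left(182 + 39\right)\right) - 6 = \left(-3056 - 13 \cdot 221\right) - 6 = \left(-3056 - 2873\right) - 6 = -5929 - 6 = -5935$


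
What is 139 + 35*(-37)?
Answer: -1156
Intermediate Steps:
139 + 35*(-37) = 139 - 1295 = -1156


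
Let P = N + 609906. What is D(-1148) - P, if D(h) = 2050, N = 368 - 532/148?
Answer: -22504155/37 ≈ -6.0822e+5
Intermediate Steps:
N = 13483/37 (N = 368 - 532*1/148 = 368 - 133/37 = 13483/37 ≈ 364.41)
P = 22580005/37 (P = 13483/37 + 609906 = 22580005/37 ≈ 6.1027e+5)
D(-1148) - P = 2050 - 1*22580005/37 = 2050 - 22580005/37 = -22504155/37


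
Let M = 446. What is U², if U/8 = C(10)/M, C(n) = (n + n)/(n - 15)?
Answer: 256/49729 ≈ 0.0051479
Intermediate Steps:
C(n) = 2*n/(-15 + n) (C(n) = (2*n)/(-15 + n) = 2*n/(-15 + n))
U = -16/223 (U = 8*((2*10/(-15 + 10))/446) = 8*((2*10/(-5))*(1/446)) = 8*((2*10*(-⅕))*(1/446)) = 8*(-4*1/446) = 8*(-2/223) = -16/223 ≈ -0.071749)
U² = (-16/223)² = 256/49729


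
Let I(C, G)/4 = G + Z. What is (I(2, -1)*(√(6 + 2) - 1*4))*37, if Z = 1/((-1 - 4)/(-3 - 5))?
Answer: -1776/5 + 888*√2/5 ≈ -104.04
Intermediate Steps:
Z = 8/5 (Z = 1/(-5/(-8)) = 1/(-5*(-⅛)) = 1/(5/8) = 8/5 ≈ 1.6000)
I(C, G) = 32/5 + 4*G (I(C, G) = 4*(G + 8/5) = 4*(8/5 + G) = 32/5 + 4*G)
(I(2, -1)*(√(6 + 2) - 1*4))*37 = ((32/5 + 4*(-1))*(√(6 + 2) - 1*4))*37 = ((32/5 - 4)*(√8 - 4))*37 = (12*(2*√2 - 4)/5)*37 = (12*(-4 + 2*√2)/5)*37 = (-48/5 + 24*√2/5)*37 = -1776/5 + 888*√2/5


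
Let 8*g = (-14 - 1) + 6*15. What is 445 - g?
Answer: 3485/8 ≈ 435.63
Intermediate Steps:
g = 75/8 (g = ((-14 - 1) + 6*15)/8 = (-15 + 90)/8 = (1/8)*75 = 75/8 ≈ 9.3750)
445 - g = 445 - 1*75/8 = 445 - 75/8 = 3485/8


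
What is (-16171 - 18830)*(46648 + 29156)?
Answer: -2653215804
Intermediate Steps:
(-16171 - 18830)*(46648 + 29156) = -35001*75804 = -2653215804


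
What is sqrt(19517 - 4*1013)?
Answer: sqrt(15465) ≈ 124.36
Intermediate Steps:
sqrt(19517 - 4*1013) = sqrt(19517 - 4052) = sqrt(15465)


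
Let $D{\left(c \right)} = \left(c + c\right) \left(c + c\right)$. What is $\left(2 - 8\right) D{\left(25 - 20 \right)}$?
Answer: $-600$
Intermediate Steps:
$D{\left(c \right)} = 4 c^{2}$ ($D{\left(c \right)} = 2 c 2 c = 4 c^{2}$)
$\left(2 - 8\right) D{\left(25 - 20 \right)} = \left(2 - 8\right) 4 \left(25 - 20\right)^{2} = - 6 \cdot 4 \cdot 5^{2} = - 6 \cdot 4 \cdot 25 = \left(-6\right) 100 = -600$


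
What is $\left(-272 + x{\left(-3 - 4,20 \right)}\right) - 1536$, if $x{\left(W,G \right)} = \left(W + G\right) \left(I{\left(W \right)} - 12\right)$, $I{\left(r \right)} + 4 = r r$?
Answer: $-1379$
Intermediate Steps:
$I{\left(r \right)} = -4 + r^{2}$ ($I{\left(r \right)} = -4 + r r = -4 + r^{2}$)
$x{\left(W,G \right)} = \left(-16 + W^{2}\right) \left(G + W\right)$ ($x{\left(W,G \right)} = \left(W + G\right) \left(\left(-4 + W^{2}\right) - 12\right) = \left(G + W\right) \left(-16 + W^{2}\right) = \left(-16 + W^{2}\right) \left(G + W\right)$)
$\left(-272 + x{\left(-3 - 4,20 \right)}\right) - 1536 = \left(-272 + \left(\left(-3 - 4\right)^{3} - 320 - 16 \left(-3 - 4\right) + 20 \left(-3 - 4\right)^{2}\right)\right) - 1536 = \left(-272 + \left(\left(-7\right)^{3} - 320 - -112 + 20 \left(-7\right)^{2}\right)\right) - 1536 = \left(-272 + \left(-343 - 320 + 112 + 20 \cdot 49\right)\right) - 1536 = \left(-272 + \left(-343 - 320 + 112 + 980\right)\right) - 1536 = \left(-272 + 429\right) - 1536 = 157 - 1536 = -1379$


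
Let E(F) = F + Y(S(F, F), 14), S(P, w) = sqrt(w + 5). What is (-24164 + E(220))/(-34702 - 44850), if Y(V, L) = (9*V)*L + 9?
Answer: 22045/79552 ≈ 0.27711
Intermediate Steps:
S(P, w) = sqrt(5 + w)
Y(V, L) = 9 + 9*L*V (Y(V, L) = 9*L*V + 9 = 9 + 9*L*V)
E(F) = 9 + F + 126*sqrt(5 + F) (E(F) = F + (9 + 9*14*sqrt(5 + F)) = F + (9 + 126*sqrt(5 + F)) = 9 + F + 126*sqrt(5 + F))
(-24164 + E(220))/(-34702 - 44850) = (-24164 + (9 + 220 + 126*sqrt(5 + 220)))/(-34702 - 44850) = (-24164 + (9 + 220 + 126*sqrt(225)))/(-79552) = (-24164 + (9 + 220 + 126*15))*(-1/79552) = (-24164 + (9 + 220 + 1890))*(-1/79552) = (-24164 + 2119)*(-1/79552) = -22045*(-1/79552) = 22045/79552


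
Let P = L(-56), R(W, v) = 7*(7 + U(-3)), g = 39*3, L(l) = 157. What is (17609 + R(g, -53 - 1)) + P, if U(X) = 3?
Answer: 17836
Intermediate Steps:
g = 117
R(W, v) = 70 (R(W, v) = 7*(7 + 3) = 7*10 = 70)
P = 157
(17609 + R(g, -53 - 1)) + P = (17609 + 70) + 157 = 17679 + 157 = 17836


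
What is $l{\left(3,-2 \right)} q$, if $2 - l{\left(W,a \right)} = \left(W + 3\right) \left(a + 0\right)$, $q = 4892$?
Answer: $68488$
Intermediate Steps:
$l{\left(W,a \right)} = 2 - a \left(3 + W\right)$ ($l{\left(W,a \right)} = 2 - \left(W + 3\right) \left(a + 0\right) = 2 - \left(3 + W\right) a = 2 - a \left(3 + W\right)$)
$l{\left(3,-2 \right)} q = \left(2 - -6 - 3 \left(-2\right)\right) 4892 = \left(2 + 6 + 6\right) 4892 = 14 \cdot 4892 = 68488$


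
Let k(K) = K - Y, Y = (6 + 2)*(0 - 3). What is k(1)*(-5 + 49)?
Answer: 1100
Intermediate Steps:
Y = -24 (Y = 8*(-3) = -24)
k(K) = 24 + K (k(K) = K - 1*(-24) = K + 24 = 24 + K)
k(1)*(-5 + 49) = (24 + 1)*(-5 + 49) = 25*44 = 1100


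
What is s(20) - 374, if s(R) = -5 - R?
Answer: -399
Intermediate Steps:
s(20) - 374 = (-5 - 1*20) - 374 = (-5 - 20) - 374 = -25 - 374 = -399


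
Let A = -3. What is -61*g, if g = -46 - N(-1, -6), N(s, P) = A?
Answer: 2623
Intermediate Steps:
N(s, P) = -3
g = -43 (g = -46 - 1*(-3) = -46 + 3 = -43)
-61*g = -61*(-43) = 2623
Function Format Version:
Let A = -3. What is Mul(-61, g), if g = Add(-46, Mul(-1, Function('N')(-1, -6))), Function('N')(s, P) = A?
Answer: 2623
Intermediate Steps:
Function('N')(s, P) = -3
g = -43 (g = Add(-46, Mul(-1, -3)) = Add(-46, 3) = -43)
Mul(-61, g) = Mul(-61, -43) = 2623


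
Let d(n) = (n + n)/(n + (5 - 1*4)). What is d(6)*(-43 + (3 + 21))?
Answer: -228/7 ≈ -32.571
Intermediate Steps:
d(n) = 2*n/(1 + n) (d(n) = (2*n)/(n + (5 - 4)) = (2*n)/(n + 1) = (2*n)/(1 + n) = 2*n/(1 + n))
d(6)*(-43 + (3 + 21)) = (2*6/(1 + 6))*(-43 + (3 + 21)) = (2*6/7)*(-43 + 24) = (2*6*(1/7))*(-19) = (12/7)*(-19) = -228/7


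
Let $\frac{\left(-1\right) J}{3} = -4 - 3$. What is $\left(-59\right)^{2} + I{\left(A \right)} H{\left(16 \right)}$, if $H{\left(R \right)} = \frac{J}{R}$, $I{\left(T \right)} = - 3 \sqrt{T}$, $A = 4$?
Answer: $\frac{27785}{8} \approx 3473.1$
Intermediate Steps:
$J = 21$ ($J = - 3 \left(-4 - 3\right) = \left(-3\right) \left(-7\right) = 21$)
$H{\left(R \right)} = \frac{21}{R}$
$\left(-59\right)^{2} + I{\left(A \right)} H{\left(16 \right)} = \left(-59\right)^{2} + - 3 \sqrt{4} \cdot \frac{21}{16} = 3481 + \left(-3\right) 2 \cdot 21 \cdot \frac{1}{16} = 3481 - \frac{63}{8} = \frac{27785}{8}$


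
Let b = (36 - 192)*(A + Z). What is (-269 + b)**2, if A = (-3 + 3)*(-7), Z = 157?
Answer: 613107121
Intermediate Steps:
A = 0 (A = 0*(-7) = 0)
b = -24492 (b = (36 - 192)*(0 + 157) = -156*157 = -24492)
(-269 + b)**2 = (-269 - 24492)**2 = (-24761)**2 = 613107121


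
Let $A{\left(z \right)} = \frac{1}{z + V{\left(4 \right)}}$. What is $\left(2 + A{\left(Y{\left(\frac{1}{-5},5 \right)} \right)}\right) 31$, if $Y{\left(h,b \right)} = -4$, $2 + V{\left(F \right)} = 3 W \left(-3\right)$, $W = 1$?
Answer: $\frac{899}{15} \approx 59.933$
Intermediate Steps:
$V{\left(F \right)} = -11$ ($V{\left(F \right)} = -2 + 3 \cdot 1 \left(-3\right) = -2 + 3 \left(-3\right) = -2 - 9 = -11$)
$A{\left(z \right)} = \frac{1}{-11 + z}$ ($A{\left(z \right)} = \frac{1}{z - 11} = \frac{1}{-11 + z}$)
$\left(2 + A{\left(Y{\left(\frac{1}{-5},5 \right)} \right)}\right) 31 = \left(2 + \frac{1}{-11 - 4}\right) 31 = \left(2 + \frac{1}{-15}\right) 31 = \left(2 - \frac{1}{15}\right) 31 = \frac{29}{15} \cdot 31 = \frac{899}{15}$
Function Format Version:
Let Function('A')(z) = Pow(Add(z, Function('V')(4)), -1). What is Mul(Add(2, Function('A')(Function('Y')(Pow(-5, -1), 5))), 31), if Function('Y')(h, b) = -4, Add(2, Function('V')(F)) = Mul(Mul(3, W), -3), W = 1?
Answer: Rational(899, 15) ≈ 59.933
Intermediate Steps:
Function('V')(F) = -11 (Function('V')(F) = Add(-2, Mul(Mul(3, 1), -3)) = Add(-2, Mul(3, -3)) = Add(-2, -9) = -11)
Function('A')(z) = Pow(Add(-11, z), -1) (Function('A')(z) = Pow(Add(z, -11), -1) = Pow(Add(-11, z), -1))
Mul(Add(2, Function('A')(Function('Y')(Pow(-5, -1), 5))), 31) = Mul(Add(2, Pow(Add(-11, -4), -1)), 31) = Mul(Add(2, Pow(-15, -1)), 31) = Mul(Add(2, Rational(-1, 15)), 31) = Mul(Rational(29, 15), 31) = Rational(899, 15)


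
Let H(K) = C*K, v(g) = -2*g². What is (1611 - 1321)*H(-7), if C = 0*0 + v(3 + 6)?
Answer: 328860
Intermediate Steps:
C = -162 (C = 0*0 - 2*(3 + 6)² = 0 - 2*9² = 0 - 2*81 = 0 - 162 = -162)
H(K) = -162*K
(1611 - 1321)*H(-7) = (1611 - 1321)*(-162*(-7)) = 290*1134 = 328860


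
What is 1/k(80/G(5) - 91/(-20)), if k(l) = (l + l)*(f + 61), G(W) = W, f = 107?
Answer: 5/34524 ≈ 0.00014483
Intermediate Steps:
k(l) = 336*l (k(l) = (l + l)*(107 + 61) = (2*l)*168 = 336*l)
1/k(80/G(5) - 91/(-20)) = 1/(336*(80/5 - 91/(-20))) = 1/(336*(80*(⅕) - 91*(-1/20))) = 1/(336*(16 + 91/20)) = 1/(336*(411/20)) = 1/(34524/5) = 5/34524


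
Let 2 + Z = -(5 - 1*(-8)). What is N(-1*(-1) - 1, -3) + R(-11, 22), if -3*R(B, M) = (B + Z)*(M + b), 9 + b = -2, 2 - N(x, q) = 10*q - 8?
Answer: 406/3 ≈ 135.33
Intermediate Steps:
N(x, q) = 10 - 10*q (N(x, q) = 2 - (10*q - 8) = 2 - (-8 + 10*q) = 2 + (8 - 10*q) = 10 - 10*q)
b = -11 (b = -9 - 2 = -11)
Z = -15 (Z = -2 - (5 - 1*(-8)) = -2 - (5 + 8) = -2 - 1*13 = -2 - 13 = -15)
R(B, M) = -(-15 + B)*(-11 + M)/3 (R(B, M) = -(B - 15)*(M - 11)/3 = -(-15 + B)*(-11 + M)/3)
N(-1*(-1) - 1, -3) + R(-11, 22) = (10 - 10*(-3)) + (-55 + 5*22 + (11/3)*(-11) - 1/3*(-11)*22) = (10 + 30) + (-55 + 110 - 121/3 + 242/3) = 40 + 286/3 = 406/3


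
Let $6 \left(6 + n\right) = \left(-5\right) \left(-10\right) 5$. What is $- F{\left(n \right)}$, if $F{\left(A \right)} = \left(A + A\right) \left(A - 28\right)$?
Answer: $- \frac{4922}{9} \approx -546.89$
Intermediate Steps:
$n = \frac{107}{3}$ ($n = -6 + \frac{\left(-5\right) \left(-10\right) 5}{6} = -6 + \frac{50 \cdot 5}{6} = -6 + \frac{1}{6} \cdot 250 = -6 + \frac{125}{3} = \frac{107}{3} \approx 35.667$)
$F{\left(A \right)} = 2 A \left(-28 + A\right)$
$- F{\left(n \right)} = - \frac{2 \cdot 107 \left(-28 + \frac{107}{3}\right)}{3} = - \frac{2 \cdot 107 \cdot 23}{3 \cdot 3} = \left(-1\right) \frac{4922}{9} = - \frac{4922}{9}$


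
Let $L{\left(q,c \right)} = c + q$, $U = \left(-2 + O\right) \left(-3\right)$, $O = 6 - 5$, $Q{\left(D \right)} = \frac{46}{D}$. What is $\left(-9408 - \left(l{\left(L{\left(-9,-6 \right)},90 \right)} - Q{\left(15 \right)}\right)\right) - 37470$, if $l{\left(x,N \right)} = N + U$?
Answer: $- \frac{704519}{15} \approx -46968.0$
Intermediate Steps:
$O = 1$ ($O = 6 - 5 = 1$)
$U = 3$ ($U = \left(-2 + 1\right) \left(-3\right) = \left(-1\right) \left(-3\right) = 3$)
$l{\left(x,N \right)} = 3 + N$ ($l{\left(x,N \right)} = N + 3 = 3 + N$)
$\left(-9408 - \left(l{\left(L{\left(-9,-6 \right)},90 \right)} - Q{\left(15 \right)}\right)\right) - 37470 = \left(-9408 - \left(\left(3 + 90\right) - \frac{46}{15}\right)\right) - 37470 = \left(-9408 - \left(93 - 46 \cdot \frac{1}{15}\right)\right) - 37470 = \left(-9408 - \left(93 - \frac{46}{15}\right)\right) - 37470 = \left(-9408 - \frac{1349}{15}\right) - 37470 = - \frac{142469}{15} - 37470 = - \frac{704519}{15}$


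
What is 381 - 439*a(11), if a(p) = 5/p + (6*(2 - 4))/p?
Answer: 7264/11 ≈ 660.36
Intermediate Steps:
a(p) = -7/p (a(p) = 5/p + (6*(-2))/p = 5/p - 12/p = -7/p)
381 - 439*a(11) = 381 - (-3073)/11 = 381 - 439*(-7/11) = 381 + 3073/11 = 7264/11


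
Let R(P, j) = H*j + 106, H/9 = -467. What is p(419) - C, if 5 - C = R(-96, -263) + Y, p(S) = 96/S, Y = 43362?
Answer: 481369084/419 ≈ 1.1489e+6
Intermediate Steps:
H = -4203 (H = 9*(-467) = -4203)
R(P, j) = 106 - 4203*j (R(P, j) = -4203*j + 106 = 106 - 4203*j)
C = -1148852 (C = 5 - ((106 - 4203*(-263)) + 43362) = 5 - ((106 + 1105389) + 43362) = 5 - (1105495 + 43362) = 5 - 1*1148857 = 5 - 1148857 = -1148852)
p(419) - C = 96/419 - 1*(-1148852) = 96*(1/419) + 1148852 = 96/419 + 1148852 = 481369084/419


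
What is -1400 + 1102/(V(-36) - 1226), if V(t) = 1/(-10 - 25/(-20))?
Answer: -30059085/21457 ≈ -1400.9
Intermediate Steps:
V(t) = -4/35 (V(t) = 1/(-10 - 25*(-1/20)) = 1/(-10 + 5/4) = 1/(-35/4) = -4/35)
-1400 + 1102/(V(-36) - 1226) = -1400 + 1102/(-4/35 - 1226) = -1400 + 1102/(-42914/35) = -1400 + 1102*(-35/42914) = -1400 - 19285/21457 = -30059085/21457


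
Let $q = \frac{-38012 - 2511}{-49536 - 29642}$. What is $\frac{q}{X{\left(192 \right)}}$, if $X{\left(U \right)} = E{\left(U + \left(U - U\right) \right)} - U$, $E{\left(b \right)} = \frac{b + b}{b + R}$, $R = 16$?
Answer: $- \frac{526799}{195728016} \approx -0.0026915$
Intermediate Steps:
$q = \frac{40523}{79178}$ ($q = - \frac{40523}{-79178} = \left(-40523\right) \left(- \frac{1}{79178}\right) = \frac{40523}{79178} \approx 0.5118$)
$E{\left(b \right)} = \frac{2 b}{16 + b}$ ($E{\left(b \right)} = \frac{b + b}{b + 16} = \frac{2 b}{16 + b}$)
$X{\left(U \right)} = - U + \frac{2 U}{16 + U}$ ($X{\left(U \right)} = \frac{2 \left(U + \left(U - U\right)\right)}{16 + \left(U + \left(U - U\right)\right)} - U = \frac{2 \left(U + 0\right)}{16 + \left(U + 0\right)} - U = \frac{2 U}{16 + U} - U = - U + \frac{2 U}{16 + U}$)
$\frac{q}{X{\left(192 \right)}} = \frac{40523}{79178 \frac{192 \left(-14 - 192\right)}{16 + 192}} = \frac{40523}{79178 \frac{192 \left(-14 - 192\right)}{208}} = \frac{40523}{79178 \cdot 192 \cdot \frac{1}{208} \left(-206\right)} = \frac{40523}{79178 \left(- \frac{2472}{13}\right)} = \frac{40523}{79178} \left(- \frac{13}{2472}\right) = - \frac{526799}{195728016}$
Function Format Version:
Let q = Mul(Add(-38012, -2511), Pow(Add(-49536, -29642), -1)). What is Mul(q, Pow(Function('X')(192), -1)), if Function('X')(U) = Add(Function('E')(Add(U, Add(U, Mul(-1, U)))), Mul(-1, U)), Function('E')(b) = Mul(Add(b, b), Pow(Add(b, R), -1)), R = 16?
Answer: Rational(-526799, 195728016) ≈ -0.0026915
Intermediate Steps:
q = Rational(40523, 79178) (q = Mul(-40523, Pow(-79178, -1)) = Mul(-40523, Rational(-1, 79178)) = Rational(40523, 79178) ≈ 0.51180)
Function('E')(b) = Mul(2, b, Pow(Add(16, b), -1)) (Function('E')(b) = Mul(Add(b, b), Pow(Add(b, 16), -1)) = Mul(Mul(2, b), Pow(Add(16, b), -1)) = Mul(2, b, Pow(Add(16, b), -1)))
Function('X')(U) = Add(Mul(-1, U), Mul(2, U, Pow(Add(16, U), -1))) (Function('X')(U) = Add(Mul(2, Add(U, Add(U, Mul(-1, U))), Pow(Add(16, Add(U, Add(U, Mul(-1, U)))), -1)), Mul(-1, U)) = Add(Mul(2, Add(U, 0), Pow(Add(16, Add(U, 0)), -1)), Mul(-1, U)) = Add(Mul(2, U, Pow(Add(16, U), -1)), Mul(-1, U)) = Add(Mul(-1, U), Mul(2, U, Pow(Add(16, U), -1))))
Mul(q, Pow(Function('X')(192), -1)) = Mul(Rational(40523, 79178), Pow(Mul(192, Pow(Add(16, 192), -1), Add(-14, Mul(-1, 192))), -1)) = Mul(Rational(40523, 79178), Pow(Mul(192, Pow(208, -1), Add(-14, -192)), -1)) = Mul(Rational(40523, 79178), Pow(Mul(192, Rational(1, 208), -206), -1)) = Mul(Rational(40523, 79178), Pow(Rational(-2472, 13), -1)) = Mul(Rational(40523, 79178), Rational(-13, 2472)) = Rational(-526799, 195728016)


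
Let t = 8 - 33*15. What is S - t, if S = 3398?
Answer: 3885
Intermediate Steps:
t = -487 (t = 8 - 495 = -487)
S - t = 3398 - 1*(-487) = 3398 + 487 = 3885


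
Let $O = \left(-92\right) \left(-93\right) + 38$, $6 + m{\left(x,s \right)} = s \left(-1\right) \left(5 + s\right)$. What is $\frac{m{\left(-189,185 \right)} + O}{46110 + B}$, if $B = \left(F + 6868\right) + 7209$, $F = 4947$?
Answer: $- \frac{13281}{32567} \approx -0.40781$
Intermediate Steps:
$m{\left(x,s \right)} = -6 - s \left(5 + s\right)$ ($m{\left(x,s \right)} = -6 + s \left(-1\right) \left(5 + s\right) = -6 + - s \left(5 + s\right) = -6 - s \left(5 + s\right)$)
$B = 19024$ ($B = \left(4947 + 6868\right) + 7209 = 11815 + 7209 = 19024$)
$O = 8594$ ($O = 8556 + 38 = 8594$)
$\frac{m{\left(-189,185 \right)} + O}{46110 + B} = \frac{\left(-6 - 185^{2} - 925\right) + 8594}{46110 + 19024} = \frac{\left(-6 - 34225 - 925\right) + 8594}{65134} = \left(\left(-6 - 34225 - 925\right) + 8594\right) \frac{1}{65134} = \left(-35156 + 8594\right) \frac{1}{65134} = \left(-26562\right) \frac{1}{65134} = - \frac{13281}{32567}$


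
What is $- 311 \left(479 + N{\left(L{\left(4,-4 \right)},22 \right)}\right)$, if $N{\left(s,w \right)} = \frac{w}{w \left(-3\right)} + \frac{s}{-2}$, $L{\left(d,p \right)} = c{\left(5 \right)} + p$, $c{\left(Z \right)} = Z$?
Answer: $- \frac{892259}{6} \approx -1.4871 \cdot 10^{5}$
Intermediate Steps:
$L{\left(d,p \right)} = 5 + p$
$N{\left(s,w \right)} = - \frac{1}{3} - \frac{s}{2}$ ($N{\left(s,w \right)} = \frac{w}{\left(-3\right) w} + s \left(- \frac{1}{2}\right) = w \left(- \frac{1}{3 w}\right) - \frac{s}{2} = - \frac{1}{3} - \frac{s}{2}$)
$- 311 \left(479 + N{\left(L{\left(4,-4 \right)},22 \right)}\right) = - 311 \left(479 - \left(\frac{1}{3} + \frac{5 - 4}{2}\right)\right) = - 311 \left(479 - \frac{5}{6}\right) = \left(-311\right) \frac{2869}{6} = - \frac{892259}{6}$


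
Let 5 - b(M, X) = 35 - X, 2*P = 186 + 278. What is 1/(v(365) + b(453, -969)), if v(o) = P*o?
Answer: 1/83681 ≈ 1.1950e-5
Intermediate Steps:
P = 232 (P = (186 + 278)/2 = (1/2)*464 = 232)
b(M, X) = -30 + X (b(M, X) = 5 - (35 - X) = 5 + (-35 + X) = -30 + X)
v(o) = 232*o
1/(v(365) + b(453, -969)) = 1/(232*365 + (-30 - 969)) = 1/(84680 - 999) = 1/83681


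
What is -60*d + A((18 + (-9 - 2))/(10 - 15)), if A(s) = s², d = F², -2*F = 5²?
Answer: -234326/25 ≈ -9373.0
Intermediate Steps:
F = -25/2 (F = -½*5² = -½*25 = -25/2 ≈ -12.500)
d = 625/4 (d = (-25/2)² = 625/4 ≈ 156.25)
-60*d + A((18 + (-9 - 2))/(10 - 15)) = -60*625/4 + ((18 + (-9 - 2))/(10 - 15))² = -9375 + ((18 - 11)/(-5))² = -9375 + (7*(-⅕))² = -9375 + (-7/5)² = -9375 + 49/25 = -234326/25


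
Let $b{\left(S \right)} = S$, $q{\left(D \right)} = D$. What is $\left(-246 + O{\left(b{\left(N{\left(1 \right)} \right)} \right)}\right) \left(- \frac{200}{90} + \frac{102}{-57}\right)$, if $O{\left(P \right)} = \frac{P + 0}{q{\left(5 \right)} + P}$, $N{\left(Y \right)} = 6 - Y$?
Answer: $\frac{168413}{171} \approx 984.87$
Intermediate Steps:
$O{\left(P \right)} = \frac{P}{5 + P}$ ($O{\left(P \right)} = \frac{P + 0}{5 + P} = \frac{P}{5 + P}$)
$\left(-246 + O{\left(b{\left(N{\left(1 \right)} \right)} \right)}\right) \left(- \frac{200}{90} + \frac{102}{-57}\right) = \left(-246 + \frac{6 - 1}{5 + \left(6 - 1\right)}\right) \left(- \frac{200}{90} + \frac{102}{-57}\right) = \left(-246 + \frac{6 - 1}{5 + \left(6 - 1\right)}\right) \left(\left(-200\right) \frac{1}{90} + 102 \left(- \frac{1}{57}\right)\right) = \left(-246 + \frac{5}{5 + 5}\right) \left(- \frac{20}{9} - \frac{34}{19}\right) = \left(-246 + \frac{5}{10}\right) \left(- \frac{686}{171}\right) = \left(-246 + 5 \cdot \frac{1}{10}\right) \left(- \frac{686}{171}\right) = \left(-246 + \frac{1}{2}\right) \left(- \frac{686}{171}\right) = \left(- \frac{491}{2}\right) \left(- \frac{686}{171}\right) = \frac{168413}{171}$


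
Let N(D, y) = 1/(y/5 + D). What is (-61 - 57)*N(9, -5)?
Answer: -59/4 ≈ -14.750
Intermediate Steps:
N(D, y) = 1/(D + y/5) (N(D, y) = 1/(y*(⅕) + D) = 1/(y/5 + D) = 1/(D + y/5))
(-61 - 57)*N(9, -5) = (-61 - 57)*(5/(-5 + 5*9)) = -590/(-5 + 45) = -590/40 = -118*⅛ = -59/4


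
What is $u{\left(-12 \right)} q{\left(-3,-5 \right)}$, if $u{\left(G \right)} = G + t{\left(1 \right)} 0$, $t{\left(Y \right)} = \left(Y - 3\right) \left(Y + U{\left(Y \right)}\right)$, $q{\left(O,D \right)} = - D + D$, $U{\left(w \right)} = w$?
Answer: $0$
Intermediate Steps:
$q{\left(O,D \right)} = 0$
$t{\left(Y \right)} = 2 Y \left(-3 + Y\right)$ ($t{\left(Y \right)} = \left(Y - 3\right) \left(Y + Y\right) = \left(-3 + Y\right) 2 Y = 2 Y \left(-3 + Y\right)$)
$u{\left(G \right)} = G$ ($u{\left(G \right)} = G + 2 \cdot 1 \left(-3 + 1\right) 0 = G + 2 \cdot 1 \left(-2\right) 0 = G - 0 = G + 0 = G$)
$u{\left(-12 \right)} q{\left(-3,-5 \right)} = \left(-12\right) 0 = 0$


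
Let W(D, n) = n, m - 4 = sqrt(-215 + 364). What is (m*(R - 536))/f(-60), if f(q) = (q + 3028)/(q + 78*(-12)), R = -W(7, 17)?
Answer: 39342/53 + 19671*sqrt(149)/106 ≈ 3007.5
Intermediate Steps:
m = 4 + sqrt(149) (m = 4 + sqrt(-215 + 364) = 4 + sqrt(149) ≈ 16.207)
R = -17 (R = -1*17 = -17)
f(q) = (3028 + q)/(-936 + q) (f(q) = (3028 + q)/(q - 936) = (3028 + q)/(-936 + q))
(m*(R - 536))/f(-60) = ((4 + sqrt(149))*(-17 - 536))/(((3028 - 60)/(-936 - 60))) = ((4 + sqrt(149))*(-553))/((2968/(-996))) = (-2212 - 553*sqrt(149))/((-1/996*2968)) = (-2212 - 553*sqrt(149))/(-742/249) = (-2212 - 553*sqrt(149))*(-249/742) = 39342/53 + 19671*sqrt(149)/106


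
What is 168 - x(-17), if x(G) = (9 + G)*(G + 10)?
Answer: 112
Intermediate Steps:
x(G) = (9 + G)*(10 + G)
168 - x(-17) = 168 - (90 + (-17)² + 19*(-17)) = 168 - (90 + 289 - 323) = 168 - 1*56 = 168 - 56 = 112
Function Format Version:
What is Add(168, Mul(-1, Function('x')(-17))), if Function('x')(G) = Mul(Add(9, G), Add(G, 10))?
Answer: 112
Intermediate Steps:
Function('x')(G) = Mul(Add(9, G), Add(10, G))
Add(168, Mul(-1, Function('x')(-17))) = Add(168, Mul(-1, Add(90, Pow(-17, 2), Mul(19, -17)))) = Add(168, Mul(-1, Add(90, 289, -323))) = Add(168, Mul(-1, 56)) = Add(168, -56) = 112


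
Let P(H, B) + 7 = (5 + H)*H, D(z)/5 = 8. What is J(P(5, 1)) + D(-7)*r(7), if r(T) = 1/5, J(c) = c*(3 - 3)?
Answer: 8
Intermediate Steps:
D(z) = 40 (D(z) = 5*8 = 40)
P(H, B) = -7 + H*(5 + H) (P(H, B) = -7 + (5 + H)*H = -7 + H*(5 + H))
J(c) = 0 (J(c) = c*0 = 0)
r(T) = 1/5
J(P(5, 1)) + D(-7)*r(7) = 0 + 40*(1/5) = 0 + 8 = 8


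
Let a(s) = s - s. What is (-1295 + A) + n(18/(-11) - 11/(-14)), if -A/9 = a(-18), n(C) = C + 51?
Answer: -191707/154 ≈ -1244.9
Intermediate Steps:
a(s) = 0
n(C) = 51 + C
A = 0 (A = -9*0 = 0)
(-1295 + A) + n(18/(-11) - 11/(-14)) = (-1295 + 0) + (51 + (18/(-11) - 11/(-14))) = -1295 + (51 + (18*(-1/11) - 11*(-1/14))) = -1295 + (51 + (-18/11 + 11/14)) = -1295 + (51 - 131/154) = -1295 + 7723/154 = -191707/154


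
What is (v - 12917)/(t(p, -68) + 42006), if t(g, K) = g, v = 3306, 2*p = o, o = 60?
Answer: -9611/42036 ≈ -0.22864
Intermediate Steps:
p = 30 (p = (1/2)*60 = 30)
(v - 12917)/(t(p, -68) + 42006) = (3306 - 12917)/(30 + 42006) = -9611/42036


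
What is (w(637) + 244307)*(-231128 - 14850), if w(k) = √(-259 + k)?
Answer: -60094147246 - 737934*√42 ≈ -6.0099e+10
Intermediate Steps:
(w(637) + 244307)*(-231128 - 14850) = (√(-259 + 637) + 244307)*(-231128 - 14850) = (√378 + 244307)*(-245978) = (3*√42 + 244307)*(-245978) = (244307 + 3*√42)*(-245978) = -60094147246 - 737934*√42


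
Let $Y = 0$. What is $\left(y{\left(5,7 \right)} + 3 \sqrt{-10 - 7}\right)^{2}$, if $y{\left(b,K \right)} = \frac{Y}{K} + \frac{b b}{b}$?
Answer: $-128 + 30 i \sqrt{17} \approx -128.0 + 123.69 i$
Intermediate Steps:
$y{\left(b,K \right)} = b$ ($y{\left(b,K \right)} = \frac{0}{K} + \frac{b b}{b} = 0 + \frac{b^{2}}{b} = 0 + b = b$)
$\left(y{\left(5,7 \right)} + 3 \sqrt{-10 - 7}\right)^{2} = \left(5 + 3 \sqrt{-10 - 7}\right)^{2} = \left(5 + 3 \sqrt{-17}\right)^{2} = \left(5 + 3 i \sqrt{17}\right)^{2}$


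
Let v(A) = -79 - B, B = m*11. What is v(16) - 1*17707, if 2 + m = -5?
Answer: -17709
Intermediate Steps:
m = -7 (m = -2 - 5 = -7)
B = -77 (B = -7*11 = -77)
v(A) = -2 (v(A) = -79 - 1*(-77) = -79 + 77 = -2)
v(16) - 1*17707 = -2 - 1*17707 = -2 - 17707 = -17709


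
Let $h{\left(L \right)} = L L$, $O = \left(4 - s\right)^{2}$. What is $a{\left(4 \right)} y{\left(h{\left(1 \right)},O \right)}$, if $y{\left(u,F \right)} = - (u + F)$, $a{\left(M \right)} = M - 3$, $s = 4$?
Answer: $-1$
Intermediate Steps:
$O = 0$ ($O = \left(4 - 4\right)^{2} = 0^{2} = 0$)
$h{\left(L \right)} = L^{2}$
$a{\left(M \right)} = -3 + M$ ($a{\left(M \right)} = M - 3 = -3 + M$)
$y{\left(u,F \right)} = - F - u$ ($y{\left(u,F \right)} = - (F + u) = - F - u$)
$a{\left(4 \right)} y{\left(h{\left(1 \right)},O \right)} = \left(-3 + 4\right) \left(\left(-1\right) 0 - 1^{2}\right) = 1 \left(0 - 1\right) = 1 \left(-1\right) = -1$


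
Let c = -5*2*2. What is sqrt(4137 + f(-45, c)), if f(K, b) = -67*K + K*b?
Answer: 2*sqrt(2013) ≈ 89.733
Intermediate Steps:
c = -20 (c = -10*2 = -20)
sqrt(4137 + f(-45, c)) = sqrt(4137 - 45*(-67 - 20)) = sqrt(4137 - 45*(-87)) = sqrt(4137 + 3915) = sqrt(8052) = 2*sqrt(2013)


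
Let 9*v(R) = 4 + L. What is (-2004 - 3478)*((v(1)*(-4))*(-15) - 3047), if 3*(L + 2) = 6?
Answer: 49672402/3 ≈ 1.6557e+7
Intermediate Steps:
L = 0 (L = -2 + (1/3)*6 = -2 + 2 = 0)
v(R) = 4/9 (v(R) = (4 + 0)/9 = (1/9)*4 = 4/9)
(-2004 - 3478)*((v(1)*(-4))*(-15) - 3047) = (-2004 - 3478)*(((4/9)*(-4))*(-15) - 3047) = -5482*(-16/9*(-15) - 3047) = -5482*(80/3 - 3047) = -5482*(-9061/3) = 49672402/3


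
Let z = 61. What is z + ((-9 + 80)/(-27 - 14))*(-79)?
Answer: 8110/41 ≈ 197.80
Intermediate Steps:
z + ((-9 + 80)/(-27 - 14))*(-79) = 61 + ((-9 + 80)/(-27 - 14))*(-79) = 61 + (71/(-41))*(-79) = 61 + (71*(-1/41))*(-79) = 61 - 71/41*(-79) = 61 + 5609/41 = 8110/41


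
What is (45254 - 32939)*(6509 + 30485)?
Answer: 455581110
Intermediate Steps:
(45254 - 32939)*(6509 + 30485) = 12315*36994 = 455581110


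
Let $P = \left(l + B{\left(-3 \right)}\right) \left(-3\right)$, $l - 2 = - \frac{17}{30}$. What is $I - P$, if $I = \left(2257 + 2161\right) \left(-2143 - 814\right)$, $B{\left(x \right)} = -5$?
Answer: $- \frac{130640367}{10} \approx -1.3064 \cdot 10^{7}$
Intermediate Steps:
$l = \frac{43}{30}$ ($l = 2 - \frac{17}{30} = \frac{43}{30} \approx 1.4333$)
$P = \frac{107}{10}$ ($P = \left(\frac{43}{30} - 5\right) \left(-3\right) = \left(- \frac{107}{30}\right) \left(-3\right) = \frac{107}{10} \approx 10.7$)
$I = -13064026$ ($I = 4418 \left(-2957\right) = -13064026$)
$I - P = -13064026 - \frac{107}{10} = - \frac{130640367}{10}$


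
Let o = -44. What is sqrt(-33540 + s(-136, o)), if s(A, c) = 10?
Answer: I*sqrt(33530) ≈ 183.11*I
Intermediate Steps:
sqrt(-33540 + s(-136, o)) = sqrt(-33540 + 10) = sqrt(-33530) = I*sqrt(33530)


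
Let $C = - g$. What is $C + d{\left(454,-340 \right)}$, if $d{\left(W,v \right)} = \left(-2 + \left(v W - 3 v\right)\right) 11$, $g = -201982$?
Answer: $-1484780$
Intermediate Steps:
$d{\left(W,v \right)} = -22 - 33 v + 11 W v$ ($d{\left(W,v \right)} = \left(-2 + \left(W v - 3 v\right)\right) 11 = \left(-2 + \left(- 3 v + W v\right)\right) 11 = \left(-2 - 3 v + W v\right) 11 = -22 - 33 v + 11 W v$)
$C = 201982$ ($C = \left(-1\right) \left(-201982\right) = 201982$)
$C + d{\left(454,-340 \right)} = 201982 - \left(-11198 + 1697960\right) = 201982 - 1686762 = -1484780$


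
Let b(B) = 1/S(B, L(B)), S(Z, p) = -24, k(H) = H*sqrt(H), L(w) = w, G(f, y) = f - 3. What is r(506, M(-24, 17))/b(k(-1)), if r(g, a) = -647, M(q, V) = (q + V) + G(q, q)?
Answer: 15528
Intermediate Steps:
G(f, y) = -3 + f
M(q, V) = -3 + V + 2*q (M(q, V) = (q + V) + (-3 + q) = (V + q) + (-3 + q) = -3 + V + 2*q)
k(H) = H**(3/2)
b(B) = -1/24 (b(B) = 1/(-24) = -1/24)
r(506, M(-24, 17))/b(k(-1)) = -647/(-1/24) = -647*(-24) = 15528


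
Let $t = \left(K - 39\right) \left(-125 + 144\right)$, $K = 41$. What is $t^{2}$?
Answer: $1444$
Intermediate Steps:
$t = 38$ ($t = \left(41 - 39\right) \left(-125 + 144\right) = 2 \cdot 19 = 38$)
$t^{2} = 38^{2} = 1444$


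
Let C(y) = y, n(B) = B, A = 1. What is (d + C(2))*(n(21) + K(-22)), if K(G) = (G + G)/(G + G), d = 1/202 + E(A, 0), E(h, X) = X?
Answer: 4455/101 ≈ 44.109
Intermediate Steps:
d = 1/202 (d = 1/202 + 0 = 1/202 ≈ 0.0049505)
K(G) = 1 (K(G) = (2*G)/((2*G)) = (2*G)*(1/(2*G)) = 1)
(d + C(2))*(n(21) + K(-22)) = (1/202 + 2)*(21 + 1) = (405/202)*22 = 4455/101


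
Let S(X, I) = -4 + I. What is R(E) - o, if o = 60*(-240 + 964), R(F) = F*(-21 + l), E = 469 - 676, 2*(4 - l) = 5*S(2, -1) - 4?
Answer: -85845/2 ≈ -42923.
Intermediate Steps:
l = 37/2 (l = 4 - (5*(-4 - 1) - 4)/2 = 4 - (5*(-5) - 4)/2 = 4 - (-25 - 4)/2 = 4 - ½*(-29) = 4 + 29/2 = 37/2 ≈ 18.500)
E = -207
R(F) = -5*F/2 (R(F) = F*(-21 + 37/2) = F*(-5/2) = -5*F/2)
o = 43440 (o = 60*724 = 43440)
R(E) - o = -5/2*(-207) - 1*43440 = 1035/2 - 43440 = -85845/2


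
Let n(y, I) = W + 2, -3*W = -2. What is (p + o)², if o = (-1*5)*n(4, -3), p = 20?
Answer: 400/9 ≈ 44.444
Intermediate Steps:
W = ⅔ (W = -⅓*(-2) = ⅔ ≈ 0.66667)
n(y, I) = 8/3 (n(y, I) = ⅔ + 2 = 8/3)
o = -40/3 (o = -1*5*(8/3) = -5*8/3 = -40/3 ≈ -13.333)
(p + o)² = (20 - 40/3)² = (20/3)² = 400/9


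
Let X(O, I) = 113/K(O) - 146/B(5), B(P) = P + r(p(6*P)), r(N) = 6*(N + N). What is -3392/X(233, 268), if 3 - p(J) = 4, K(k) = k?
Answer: -5532352/34809 ≈ -158.93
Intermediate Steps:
p(J) = -1 (p(J) = 3 - 1*4 = 3 - 4 = -1)
r(N) = 12*N (r(N) = 6*(2*N) = 12*N)
B(P) = -12 + P (B(P) = P + 12*(-1) = P - 12 = -12 + P)
X(O, I) = 146/7 + 113/O (X(O, I) = 113/O - 146/(-12 + 5) = 113/O - 146/(-7) = 113/O - 146*(-1/7) = 113/O + 146/7 = 146/7 + 113/O)
-3392/X(233, 268) = -3392/(146/7 + 113/233) = -3392/34809/1631 = -3392*1631/34809 = -5532352/34809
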